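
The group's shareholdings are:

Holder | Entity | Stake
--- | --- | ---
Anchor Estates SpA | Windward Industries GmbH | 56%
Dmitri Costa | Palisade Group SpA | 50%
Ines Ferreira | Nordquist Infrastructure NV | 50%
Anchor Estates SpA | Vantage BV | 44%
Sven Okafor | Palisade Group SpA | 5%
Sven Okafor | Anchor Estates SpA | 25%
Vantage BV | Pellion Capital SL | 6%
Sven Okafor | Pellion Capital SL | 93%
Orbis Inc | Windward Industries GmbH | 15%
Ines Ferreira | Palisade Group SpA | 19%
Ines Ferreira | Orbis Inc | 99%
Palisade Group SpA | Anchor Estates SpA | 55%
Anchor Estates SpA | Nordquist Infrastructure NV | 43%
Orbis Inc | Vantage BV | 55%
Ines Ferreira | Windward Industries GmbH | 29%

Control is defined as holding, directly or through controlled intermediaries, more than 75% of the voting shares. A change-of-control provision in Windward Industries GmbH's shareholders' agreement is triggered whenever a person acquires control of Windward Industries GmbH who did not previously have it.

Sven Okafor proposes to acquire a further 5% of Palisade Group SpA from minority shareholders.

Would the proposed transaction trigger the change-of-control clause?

No

The purchase changes only Sven's holdings, so Sven is the only person who could newly come to control Windward.
Sven holds 93% of Pellion, so Sven controls Pellion.
Neither Sven nor any entity Sven controls holds any voting interest in Windward.
So before the transaction, Sven does not control Windward.
After the purchase, Sven's direct stake in Palisade rises to 5% + 5% = 10%.
Sven's side now holds 10% of Palisade, not > 75%, so Sven still does not control Palisade.
After the transaction, neither Sven nor any entity Sven controls holds a voting interest in Windward, so Sven still does not control it.
No new person acquires control, so the clause is not triggered.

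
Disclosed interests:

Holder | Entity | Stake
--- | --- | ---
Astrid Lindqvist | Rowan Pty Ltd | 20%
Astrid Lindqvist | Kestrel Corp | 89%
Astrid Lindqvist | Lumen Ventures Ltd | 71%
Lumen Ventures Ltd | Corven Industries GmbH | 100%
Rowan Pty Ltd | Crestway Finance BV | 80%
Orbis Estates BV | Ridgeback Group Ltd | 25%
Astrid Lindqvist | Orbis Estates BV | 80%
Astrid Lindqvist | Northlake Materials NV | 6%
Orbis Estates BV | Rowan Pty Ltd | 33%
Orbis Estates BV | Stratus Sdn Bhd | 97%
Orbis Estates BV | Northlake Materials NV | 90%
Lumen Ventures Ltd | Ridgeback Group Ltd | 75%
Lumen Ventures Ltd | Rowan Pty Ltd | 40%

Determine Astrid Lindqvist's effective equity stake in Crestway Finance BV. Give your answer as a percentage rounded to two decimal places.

59.84%

Astrid reaches Crestway along 3 paths.
Via Lumen → Rowan: 71% × 40% × 80% = 22.72%.
Via Rowan: 20% × 80% = 16%.
Via Orbis → Rowan: 80% × 33% × 80% = 21.12%.
Total: 22.72% + 16% + 21.12% = 59.84%.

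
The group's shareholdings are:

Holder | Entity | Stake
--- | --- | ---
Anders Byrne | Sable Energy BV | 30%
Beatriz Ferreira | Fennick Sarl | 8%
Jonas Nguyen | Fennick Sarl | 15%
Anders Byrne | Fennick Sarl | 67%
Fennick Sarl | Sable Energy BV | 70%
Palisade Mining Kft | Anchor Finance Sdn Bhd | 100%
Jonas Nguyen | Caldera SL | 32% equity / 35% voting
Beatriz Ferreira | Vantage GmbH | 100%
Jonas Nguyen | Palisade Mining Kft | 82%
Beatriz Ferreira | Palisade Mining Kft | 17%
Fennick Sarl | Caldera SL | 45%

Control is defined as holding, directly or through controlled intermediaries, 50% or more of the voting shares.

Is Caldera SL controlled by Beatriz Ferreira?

Beatriz holds 100% of Vantage, so Beatriz controls Vantage.
Neither Beatriz nor any entity Beatriz controls holds any voting interest in Caldera.
So Beatriz does not control Caldera.

No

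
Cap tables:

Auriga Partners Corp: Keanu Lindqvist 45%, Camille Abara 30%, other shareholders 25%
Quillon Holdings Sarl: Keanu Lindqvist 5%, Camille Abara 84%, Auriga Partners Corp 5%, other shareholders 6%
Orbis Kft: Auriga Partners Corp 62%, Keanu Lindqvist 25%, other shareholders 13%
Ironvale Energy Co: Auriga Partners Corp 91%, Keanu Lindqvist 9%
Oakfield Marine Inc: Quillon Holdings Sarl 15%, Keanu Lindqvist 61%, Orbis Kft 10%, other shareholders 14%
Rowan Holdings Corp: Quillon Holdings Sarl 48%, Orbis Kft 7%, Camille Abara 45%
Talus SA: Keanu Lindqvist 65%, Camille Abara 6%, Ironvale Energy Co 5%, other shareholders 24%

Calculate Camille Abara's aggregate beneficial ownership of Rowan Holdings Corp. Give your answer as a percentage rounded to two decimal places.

Camille reaches Rowan along 4 paths.
Via Quillon: 84% × 48% = 40.32%.
Via Auriga → Quillon: 30% × 5% × 48% = 0.72%.
Via Auriga → Orbis: 30% × 62% × 7% = 1.302%.
Direct stake: 45% = 45%.
Total: 40.32% + 0.72% + 1.302% + 45% = 87.342%.
Rounded: 87.34%.

87.34%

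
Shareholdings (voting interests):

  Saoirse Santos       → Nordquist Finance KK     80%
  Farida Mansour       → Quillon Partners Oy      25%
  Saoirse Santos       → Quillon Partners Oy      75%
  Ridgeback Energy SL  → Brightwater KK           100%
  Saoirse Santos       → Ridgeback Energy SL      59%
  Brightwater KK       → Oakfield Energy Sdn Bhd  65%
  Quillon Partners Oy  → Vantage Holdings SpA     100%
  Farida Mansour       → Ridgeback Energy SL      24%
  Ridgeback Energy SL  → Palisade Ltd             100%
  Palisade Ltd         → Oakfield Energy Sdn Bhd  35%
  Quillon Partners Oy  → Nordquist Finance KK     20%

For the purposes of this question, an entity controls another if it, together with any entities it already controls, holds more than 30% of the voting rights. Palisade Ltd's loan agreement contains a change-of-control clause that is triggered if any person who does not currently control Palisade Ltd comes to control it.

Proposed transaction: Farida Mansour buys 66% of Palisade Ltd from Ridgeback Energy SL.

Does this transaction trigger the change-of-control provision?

The purchase adds only to Farida's holdings (Ridgeback's stake shrinks), so Farida is the only person who could newly come to control Palisade.
Farida's largest direct stake is 25% in Quillon, which does not meet the threshold, so Farida controls no company.
Neither Farida nor any entity Farida controls holds any voting interest in Palisade.
So before the transaction, Farida does not control Palisade.
After the purchase, Farida holds 66% of Palisade directly, and Ridgeback's stake falls to 34%.
Farida holds 66% of Palisade, so Farida controls Palisade.
Farida did not control Palisade before and does after, so the clause is triggered.

Yes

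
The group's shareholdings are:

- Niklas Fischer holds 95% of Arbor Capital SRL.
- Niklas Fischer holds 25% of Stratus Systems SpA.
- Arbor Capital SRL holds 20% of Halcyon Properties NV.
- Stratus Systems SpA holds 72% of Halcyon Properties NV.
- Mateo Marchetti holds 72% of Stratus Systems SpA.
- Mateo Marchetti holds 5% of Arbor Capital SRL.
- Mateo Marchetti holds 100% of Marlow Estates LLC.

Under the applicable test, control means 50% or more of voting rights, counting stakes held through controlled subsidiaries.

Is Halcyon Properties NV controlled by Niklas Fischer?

No

Niklas holds 95% of Arbor, so Niklas controls Arbor.
In Halcyon, Niklas's side holds only 20%, not ≥ 50%.
So Niklas does not control Halcyon.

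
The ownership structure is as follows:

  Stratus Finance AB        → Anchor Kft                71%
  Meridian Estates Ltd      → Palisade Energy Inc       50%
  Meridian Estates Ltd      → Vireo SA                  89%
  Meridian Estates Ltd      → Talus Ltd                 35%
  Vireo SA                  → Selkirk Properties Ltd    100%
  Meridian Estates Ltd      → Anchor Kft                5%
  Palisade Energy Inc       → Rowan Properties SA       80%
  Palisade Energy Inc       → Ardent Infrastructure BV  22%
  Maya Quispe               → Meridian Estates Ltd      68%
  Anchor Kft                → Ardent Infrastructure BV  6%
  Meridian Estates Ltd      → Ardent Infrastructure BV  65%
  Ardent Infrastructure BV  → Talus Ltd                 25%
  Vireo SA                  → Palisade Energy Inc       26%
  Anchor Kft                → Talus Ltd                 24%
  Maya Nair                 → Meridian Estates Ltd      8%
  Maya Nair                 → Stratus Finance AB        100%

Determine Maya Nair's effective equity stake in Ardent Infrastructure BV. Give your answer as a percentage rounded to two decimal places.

10.77%

Maya Nair reaches Ardent along 5 paths.
Via Meridian → Anchor: 8% × 5% × 6% = 0.024%.
Via Stratus → Anchor: 100% × 71% × 6% = 4.26%.
Via Meridian: 8% × 65% = 5.2%.
Via Meridian → Vireo → Palisade: 8% × 89% × 26% × 22% = 0.407264%.
Via Meridian → Palisade: 8% × 50% × 22% = 0.88%.
Total: 0.024% + 4.26% + 5.2% + 0.407264% + 0.88% = 10.771264%.
Rounded: 10.77%.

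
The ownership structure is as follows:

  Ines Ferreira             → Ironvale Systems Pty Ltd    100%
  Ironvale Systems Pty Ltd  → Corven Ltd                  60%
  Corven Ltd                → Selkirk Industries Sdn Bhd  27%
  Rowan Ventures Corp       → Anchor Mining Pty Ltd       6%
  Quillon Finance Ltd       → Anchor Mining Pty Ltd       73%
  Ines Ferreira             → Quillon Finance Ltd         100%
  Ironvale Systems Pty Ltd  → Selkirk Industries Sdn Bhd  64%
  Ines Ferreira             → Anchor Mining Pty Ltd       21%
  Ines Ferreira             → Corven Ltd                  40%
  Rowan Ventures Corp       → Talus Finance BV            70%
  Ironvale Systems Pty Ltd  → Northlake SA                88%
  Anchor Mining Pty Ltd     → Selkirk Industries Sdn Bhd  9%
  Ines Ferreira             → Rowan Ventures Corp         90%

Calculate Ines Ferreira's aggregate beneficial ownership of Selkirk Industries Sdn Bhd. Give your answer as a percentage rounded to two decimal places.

99.95%

Ines reaches Selkirk along 6 paths.
Via Ironvale → Corven: 100% × 60% × 27% = 16.2%.
Via Corven: 40% × 27% = 10.8%.
Via Quillon → Anchor: 100% × 73% × 9% = 6.57%.
Via Rowan → Anchor: 90% × 6% × 9% = 0.486%.
Via Anchor: 21% × 9% = 1.89%.
Via Ironvale: 100% × 64% = 64%.
Total: 16.2% + 10.8% + 6.57% + 0.486% + 1.89% + 64% = 99.946%.
Rounded: 99.95%.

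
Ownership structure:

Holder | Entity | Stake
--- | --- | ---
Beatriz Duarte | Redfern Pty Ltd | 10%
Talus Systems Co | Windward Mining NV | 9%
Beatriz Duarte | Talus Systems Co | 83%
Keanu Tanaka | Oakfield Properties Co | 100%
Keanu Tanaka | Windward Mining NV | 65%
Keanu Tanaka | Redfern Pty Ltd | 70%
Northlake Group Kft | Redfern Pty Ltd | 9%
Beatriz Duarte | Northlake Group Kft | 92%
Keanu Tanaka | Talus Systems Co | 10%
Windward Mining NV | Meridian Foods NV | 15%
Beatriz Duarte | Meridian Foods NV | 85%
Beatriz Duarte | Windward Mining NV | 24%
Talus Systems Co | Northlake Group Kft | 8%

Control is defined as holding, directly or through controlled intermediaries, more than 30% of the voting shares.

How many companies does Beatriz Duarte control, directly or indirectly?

4

Beatriz holds 83% of Talus, so Beatriz controls Talus.
Beatriz and Talus together hold 24% + 9% = 33% of Windward, so Beatriz controls Windward.
Beatriz and Talus together hold 92% + 8% = 100% of Northlake, so Beatriz controls Northlake.
Windward and Beatriz together hold 15% + 85% = 100% of Meridian, so Beatriz controls Meridian.
No other company's threshold is met.
Beatriz controls 4 companies.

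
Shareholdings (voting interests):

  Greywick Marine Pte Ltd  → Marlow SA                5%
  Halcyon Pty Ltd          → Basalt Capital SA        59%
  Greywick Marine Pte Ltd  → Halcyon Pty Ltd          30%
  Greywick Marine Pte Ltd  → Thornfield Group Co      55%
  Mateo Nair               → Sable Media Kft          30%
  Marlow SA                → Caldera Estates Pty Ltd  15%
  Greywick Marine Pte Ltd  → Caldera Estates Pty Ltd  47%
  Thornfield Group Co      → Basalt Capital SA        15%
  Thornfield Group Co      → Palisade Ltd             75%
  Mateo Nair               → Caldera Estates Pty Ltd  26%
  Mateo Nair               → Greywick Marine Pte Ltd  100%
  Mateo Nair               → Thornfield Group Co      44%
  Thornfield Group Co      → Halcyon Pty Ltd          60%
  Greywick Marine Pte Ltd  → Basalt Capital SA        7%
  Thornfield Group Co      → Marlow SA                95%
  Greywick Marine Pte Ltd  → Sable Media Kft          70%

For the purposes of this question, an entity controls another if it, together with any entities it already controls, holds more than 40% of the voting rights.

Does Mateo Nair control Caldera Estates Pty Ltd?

Yes

Mateo holds 100% of Greywick, so Mateo controls Greywick.
Mateo and Greywick together hold 44% + 55% = 99% of Thornfield, so Mateo controls Thornfield.
Thornfield and Greywick together hold 95% + 5% = 100% of Marlow, so Mateo controls Marlow.
Greywick and Marlow and Mateo together hold 47% + 15% + 26% = 88% of Caldera, so Mateo controls Caldera.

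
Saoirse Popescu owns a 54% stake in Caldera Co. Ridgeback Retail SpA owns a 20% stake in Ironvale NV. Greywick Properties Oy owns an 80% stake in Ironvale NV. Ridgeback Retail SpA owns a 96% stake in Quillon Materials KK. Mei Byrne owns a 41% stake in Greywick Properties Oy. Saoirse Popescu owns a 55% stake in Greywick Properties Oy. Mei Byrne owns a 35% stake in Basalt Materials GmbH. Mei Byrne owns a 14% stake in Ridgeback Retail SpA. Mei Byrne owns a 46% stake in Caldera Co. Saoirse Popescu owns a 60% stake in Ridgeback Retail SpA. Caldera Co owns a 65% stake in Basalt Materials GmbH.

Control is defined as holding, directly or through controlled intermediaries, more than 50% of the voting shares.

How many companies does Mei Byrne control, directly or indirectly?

Mei's largest direct stake is 46% in Caldera, which does not meet the threshold.
Mei controls 0 companies.

0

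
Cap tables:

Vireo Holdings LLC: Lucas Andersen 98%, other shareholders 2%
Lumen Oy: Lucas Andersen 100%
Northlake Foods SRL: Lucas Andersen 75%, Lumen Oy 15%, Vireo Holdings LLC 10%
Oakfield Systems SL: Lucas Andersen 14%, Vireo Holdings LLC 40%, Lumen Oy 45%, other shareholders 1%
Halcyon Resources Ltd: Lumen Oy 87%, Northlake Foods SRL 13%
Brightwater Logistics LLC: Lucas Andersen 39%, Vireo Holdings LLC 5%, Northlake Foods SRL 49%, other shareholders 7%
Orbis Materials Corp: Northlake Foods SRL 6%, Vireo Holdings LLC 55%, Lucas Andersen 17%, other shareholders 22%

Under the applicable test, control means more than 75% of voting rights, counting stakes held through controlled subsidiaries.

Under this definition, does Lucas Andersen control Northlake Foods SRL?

Yes

Lucas holds 98% of Vireo, so Lucas controls Vireo.
Lucas holds 100% of Lumen, so Lucas controls Lumen.
Lucas and Lumen and Vireo together hold 75% + 15% + 10% = 100% of Northlake, so Lucas controls Northlake.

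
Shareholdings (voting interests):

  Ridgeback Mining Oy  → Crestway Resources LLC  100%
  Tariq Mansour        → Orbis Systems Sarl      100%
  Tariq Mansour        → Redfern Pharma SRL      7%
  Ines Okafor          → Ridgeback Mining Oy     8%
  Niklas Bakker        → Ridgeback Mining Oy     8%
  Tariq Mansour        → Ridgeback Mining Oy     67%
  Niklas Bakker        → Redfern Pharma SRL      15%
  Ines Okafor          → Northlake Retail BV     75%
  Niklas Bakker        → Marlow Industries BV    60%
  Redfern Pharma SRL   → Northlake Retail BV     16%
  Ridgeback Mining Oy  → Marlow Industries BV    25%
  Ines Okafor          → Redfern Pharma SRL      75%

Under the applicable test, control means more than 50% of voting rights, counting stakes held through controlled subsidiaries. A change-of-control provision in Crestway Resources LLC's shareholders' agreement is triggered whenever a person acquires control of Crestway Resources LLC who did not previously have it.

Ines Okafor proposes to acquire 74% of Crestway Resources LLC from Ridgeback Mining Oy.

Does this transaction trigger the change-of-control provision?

Yes

The purchase adds only to Ines's holdings (Ridgeback's stake shrinks), so Ines is the only person who could newly come to control Crestway.
Ines holds 75% of Redfern, so Ines controls Redfern.
Redfern and Ines together hold 16% + 75% = 91% of Northlake, so Ines controls Northlake.
Neither Ines nor any entity Ines controls holds any voting interest in Crestway.
So before the transaction, Ines does not control Crestway.
After the purchase, Ines holds 74% of Crestway directly, and Ridgeback's stake falls to 26%.
Ines holds 74% of Crestway, so Ines controls Crestway.
Ines did not control Crestway before and does after, so the clause is triggered.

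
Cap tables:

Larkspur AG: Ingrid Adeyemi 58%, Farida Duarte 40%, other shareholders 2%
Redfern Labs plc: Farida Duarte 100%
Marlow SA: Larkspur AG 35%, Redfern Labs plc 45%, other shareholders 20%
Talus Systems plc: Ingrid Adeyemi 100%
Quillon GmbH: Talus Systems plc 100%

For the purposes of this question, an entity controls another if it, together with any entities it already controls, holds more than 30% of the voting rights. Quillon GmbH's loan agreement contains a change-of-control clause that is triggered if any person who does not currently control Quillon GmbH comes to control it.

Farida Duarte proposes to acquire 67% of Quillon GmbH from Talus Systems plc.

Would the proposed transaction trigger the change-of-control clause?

Yes

The purchase adds only to Farida's holdings (Talus's stake shrinks), so Farida is the only person who could newly come to control Quillon.
Farida holds 40% of Larkspur, so Farida controls Larkspur.
Farida holds 100% of Redfern, so Farida controls Redfern.
Larkspur and Redfern together hold 35% + 45% = 80% of Marlow, so Farida controls Marlow.
Neither Farida nor any entity Farida controls holds any voting interest in Quillon.
So before the transaction, Farida does not control Quillon.
After the purchase, Farida holds 67% of Quillon directly, and Talus's stake falls to 33%.
Farida holds 67% of Quillon, so Farida controls Quillon.
Farida did not control Quillon before and does after, so the clause is triggered.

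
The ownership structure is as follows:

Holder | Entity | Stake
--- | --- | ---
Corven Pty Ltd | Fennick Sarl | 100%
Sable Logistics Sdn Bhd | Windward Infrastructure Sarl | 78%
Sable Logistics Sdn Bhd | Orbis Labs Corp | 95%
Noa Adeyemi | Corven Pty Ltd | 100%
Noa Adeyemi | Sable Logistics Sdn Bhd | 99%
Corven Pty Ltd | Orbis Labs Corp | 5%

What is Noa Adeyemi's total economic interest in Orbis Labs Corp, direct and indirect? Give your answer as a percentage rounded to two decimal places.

99.05%

Noa reaches Orbis along 2 paths.
Via Sable: 99% × 95% = 94.05%.
Via Corven: 100% × 5% = 5%.
Total: 94.05% + 5% = 99.05%.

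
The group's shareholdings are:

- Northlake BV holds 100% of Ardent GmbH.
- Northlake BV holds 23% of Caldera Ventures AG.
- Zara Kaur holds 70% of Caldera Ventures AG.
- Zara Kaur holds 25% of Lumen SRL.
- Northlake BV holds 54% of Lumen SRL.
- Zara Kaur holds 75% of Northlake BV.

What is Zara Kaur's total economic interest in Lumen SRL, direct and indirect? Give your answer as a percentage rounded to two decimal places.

65.50%

Zara reaches Lumen along 2 paths.
Via Northlake: 75% × 54% = 40.5%.
Direct stake: 25% = 25%.
Total: 40.5% + 25% = 65.5%.
Rounded: 65.50%.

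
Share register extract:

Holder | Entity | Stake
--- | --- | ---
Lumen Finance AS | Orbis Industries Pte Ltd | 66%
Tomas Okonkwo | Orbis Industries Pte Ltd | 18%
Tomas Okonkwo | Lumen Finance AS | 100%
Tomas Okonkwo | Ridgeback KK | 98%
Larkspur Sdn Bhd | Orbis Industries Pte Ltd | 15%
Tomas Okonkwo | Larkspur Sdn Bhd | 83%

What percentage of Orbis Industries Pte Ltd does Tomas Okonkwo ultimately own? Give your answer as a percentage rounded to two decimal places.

96.45%

Tomas reaches Orbis along 3 paths.
Via Lumen: 100% × 66% = 66%.
Direct stake: 18% = 18%.
Via Larkspur: 83% × 15% = 12.45%.
Total: 66% + 18% + 12.45% = 96.45%.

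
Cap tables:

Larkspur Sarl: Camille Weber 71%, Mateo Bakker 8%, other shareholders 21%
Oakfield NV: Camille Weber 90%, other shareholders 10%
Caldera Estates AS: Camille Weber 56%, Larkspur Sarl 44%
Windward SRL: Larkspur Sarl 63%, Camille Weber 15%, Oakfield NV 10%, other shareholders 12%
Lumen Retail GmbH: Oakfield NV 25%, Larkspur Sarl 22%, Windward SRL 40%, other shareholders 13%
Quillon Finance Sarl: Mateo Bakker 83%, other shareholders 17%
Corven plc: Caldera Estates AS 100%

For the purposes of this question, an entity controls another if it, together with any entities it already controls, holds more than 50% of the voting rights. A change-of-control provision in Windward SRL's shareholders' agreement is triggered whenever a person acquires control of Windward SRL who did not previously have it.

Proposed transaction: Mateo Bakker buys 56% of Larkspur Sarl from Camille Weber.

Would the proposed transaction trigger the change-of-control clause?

The purchase adds only to Mateo's holdings (Camille's stake shrinks), so Mateo is the only person who could newly come to control Windward.
Mateo holds 83% of Quillon, so Mateo controls Quillon.
Neither Mateo nor any entity Mateo controls holds any voting interest in Windward.
So before the transaction, Mateo does not control Windward.
After the purchase, Mateo's direct stake in Larkspur rises to 8% + 56% = 64%, and Camille's stake falls to 15%.
Mateo holds 64% of Larkspur, so Mateo controls Larkspur.
Larkspur holds 63% of Windward, so Mateo controls Windward.
Mateo did not control Windward before and does after, so the clause is triggered.

Yes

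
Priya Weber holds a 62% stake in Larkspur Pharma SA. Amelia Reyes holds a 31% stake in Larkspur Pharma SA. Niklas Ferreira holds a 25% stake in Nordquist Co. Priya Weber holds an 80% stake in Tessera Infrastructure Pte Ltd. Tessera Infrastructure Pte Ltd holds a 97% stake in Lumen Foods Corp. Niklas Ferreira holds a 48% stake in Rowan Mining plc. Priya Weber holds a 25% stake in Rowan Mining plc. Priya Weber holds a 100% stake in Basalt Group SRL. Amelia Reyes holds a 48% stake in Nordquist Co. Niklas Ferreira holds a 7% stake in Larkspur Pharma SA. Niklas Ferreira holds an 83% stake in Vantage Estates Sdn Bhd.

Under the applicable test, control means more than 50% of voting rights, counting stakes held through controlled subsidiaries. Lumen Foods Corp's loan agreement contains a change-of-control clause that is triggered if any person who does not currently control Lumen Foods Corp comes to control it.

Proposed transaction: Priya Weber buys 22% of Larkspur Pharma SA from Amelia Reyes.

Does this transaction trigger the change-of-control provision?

The purchase adds only to Priya's holdings (Amelia's stake shrinks), so Priya is the only person who could newly come to control Lumen.
Priya holds 80% of Tessera, so Priya controls Tessera.
Tessera holds 97% of Lumen, so Priya controls Lumen.
So Priya already controls Lumen before the transaction.
After the purchase, Priya's direct stake in Larkspur rises to 62% + 22% = 84%, and Amelia's stake falls to 9%.
Priya controlled Lumen already, so this is not a new person acquiring control; every other person's position is unchanged or reduced.
No new person acquires control, so the clause is not triggered.

No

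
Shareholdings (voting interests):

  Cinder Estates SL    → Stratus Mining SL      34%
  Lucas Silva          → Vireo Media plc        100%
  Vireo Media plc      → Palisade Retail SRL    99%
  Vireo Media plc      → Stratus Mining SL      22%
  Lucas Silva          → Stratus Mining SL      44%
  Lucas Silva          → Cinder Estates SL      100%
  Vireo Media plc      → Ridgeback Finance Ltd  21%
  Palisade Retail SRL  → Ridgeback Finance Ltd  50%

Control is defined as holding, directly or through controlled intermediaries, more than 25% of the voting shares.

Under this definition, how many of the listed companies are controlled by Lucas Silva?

Lucas holds 100% of Cinder, so Lucas controls Cinder.
Lucas holds 100% of Vireo, so Lucas controls Vireo.
Lucas and Cinder and Vireo together hold 44% + 34% + 22% = 100% of Stratus, so Lucas controls Stratus.
Vireo holds 99% of Palisade, so Lucas controls Palisade.
Vireo and Palisade together hold 21% + 50% = 71% of Ridgeback, so Lucas controls Ridgeback.
Lucas controls 5 companies.

5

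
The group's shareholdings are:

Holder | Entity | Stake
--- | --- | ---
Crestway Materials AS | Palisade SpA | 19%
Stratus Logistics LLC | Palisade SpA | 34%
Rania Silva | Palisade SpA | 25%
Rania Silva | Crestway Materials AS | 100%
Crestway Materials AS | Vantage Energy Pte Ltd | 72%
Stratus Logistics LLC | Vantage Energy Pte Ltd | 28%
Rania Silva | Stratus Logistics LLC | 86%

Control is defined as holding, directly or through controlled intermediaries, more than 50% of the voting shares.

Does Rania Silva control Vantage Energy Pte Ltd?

Yes

Rania holds 86% of Stratus, so Rania controls Stratus.
Rania holds 100% of Crestway, so Rania controls Crestway.
Stratus and Crestway together hold 28% + 72% = 100% of Vantage, so Rania controls Vantage.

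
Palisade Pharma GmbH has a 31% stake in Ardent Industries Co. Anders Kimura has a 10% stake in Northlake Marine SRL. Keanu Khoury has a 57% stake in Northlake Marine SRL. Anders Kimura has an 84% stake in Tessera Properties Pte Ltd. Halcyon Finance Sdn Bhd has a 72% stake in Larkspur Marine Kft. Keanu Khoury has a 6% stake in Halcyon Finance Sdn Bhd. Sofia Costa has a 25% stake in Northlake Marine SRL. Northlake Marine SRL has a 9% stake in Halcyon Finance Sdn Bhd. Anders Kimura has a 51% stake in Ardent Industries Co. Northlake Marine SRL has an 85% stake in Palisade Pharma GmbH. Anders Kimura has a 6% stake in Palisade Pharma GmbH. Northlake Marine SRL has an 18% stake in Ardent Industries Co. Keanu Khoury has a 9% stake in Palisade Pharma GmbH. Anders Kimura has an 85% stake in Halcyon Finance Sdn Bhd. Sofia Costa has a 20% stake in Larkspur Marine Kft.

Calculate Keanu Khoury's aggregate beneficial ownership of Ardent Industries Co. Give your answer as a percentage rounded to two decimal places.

Keanu reaches Ardent along 3 paths.
Via Northlake: 57% × 18% = 10.26%.
Via Northlake → Palisade: 57% × 85% × 31% = 15.0195%.
Via Palisade: 9% × 31% = 2.79%.
Total: 10.26% + 15.0195% + 2.79% = 28.0695%.
Rounded: 28.07%.

28.07%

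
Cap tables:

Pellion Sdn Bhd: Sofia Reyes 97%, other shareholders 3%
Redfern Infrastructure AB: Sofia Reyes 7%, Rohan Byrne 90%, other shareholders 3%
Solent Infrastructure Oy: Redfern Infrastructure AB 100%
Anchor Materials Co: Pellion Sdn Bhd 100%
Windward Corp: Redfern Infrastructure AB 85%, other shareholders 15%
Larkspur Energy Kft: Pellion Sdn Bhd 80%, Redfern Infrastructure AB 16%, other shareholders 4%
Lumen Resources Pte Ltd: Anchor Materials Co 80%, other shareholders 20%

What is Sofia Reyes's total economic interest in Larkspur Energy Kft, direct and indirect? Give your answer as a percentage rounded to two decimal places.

Sofia reaches Larkspur along 2 paths.
Via Pellion: 97% × 80% = 77.6%.
Via Redfern: 7% × 16% = 1.12%.
Total: 77.6% + 1.12% = 78.72%.

78.72%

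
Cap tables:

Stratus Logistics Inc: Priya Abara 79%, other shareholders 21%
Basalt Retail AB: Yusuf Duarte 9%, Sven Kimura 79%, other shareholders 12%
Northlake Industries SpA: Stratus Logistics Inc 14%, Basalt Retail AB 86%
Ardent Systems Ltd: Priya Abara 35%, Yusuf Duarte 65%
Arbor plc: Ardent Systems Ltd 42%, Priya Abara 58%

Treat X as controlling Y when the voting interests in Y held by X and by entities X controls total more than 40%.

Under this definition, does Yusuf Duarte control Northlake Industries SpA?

Yusuf holds 65% of Ardent, so Yusuf controls Ardent.
Ardent holds 42% of Arbor, so Yusuf controls Arbor.
Neither Yusuf nor any entity Yusuf controls holds any voting interest in Northlake.
So Yusuf does not control Northlake.

No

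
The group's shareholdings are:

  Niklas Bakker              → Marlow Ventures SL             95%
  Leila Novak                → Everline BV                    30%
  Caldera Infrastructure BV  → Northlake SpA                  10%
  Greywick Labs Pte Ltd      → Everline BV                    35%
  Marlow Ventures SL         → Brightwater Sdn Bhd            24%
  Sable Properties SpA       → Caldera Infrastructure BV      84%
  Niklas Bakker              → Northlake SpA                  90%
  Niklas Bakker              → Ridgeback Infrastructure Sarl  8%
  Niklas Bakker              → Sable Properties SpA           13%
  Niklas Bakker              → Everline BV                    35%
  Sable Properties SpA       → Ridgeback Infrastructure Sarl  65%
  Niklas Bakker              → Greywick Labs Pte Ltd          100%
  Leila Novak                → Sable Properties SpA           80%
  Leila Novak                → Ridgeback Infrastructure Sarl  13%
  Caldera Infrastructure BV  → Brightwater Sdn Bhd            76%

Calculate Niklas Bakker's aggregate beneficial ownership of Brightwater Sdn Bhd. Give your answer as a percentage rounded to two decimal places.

31.10%

Niklas reaches Brightwater along 2 paths.
Via Marlow: 95% × 24% = 22.8%.
Via Sable → Caldera: 13% × 84% × 76% = 8.2992%.
Total: 22.8% + 8.2992% = 31.0992%.
Rounded: 31.10%.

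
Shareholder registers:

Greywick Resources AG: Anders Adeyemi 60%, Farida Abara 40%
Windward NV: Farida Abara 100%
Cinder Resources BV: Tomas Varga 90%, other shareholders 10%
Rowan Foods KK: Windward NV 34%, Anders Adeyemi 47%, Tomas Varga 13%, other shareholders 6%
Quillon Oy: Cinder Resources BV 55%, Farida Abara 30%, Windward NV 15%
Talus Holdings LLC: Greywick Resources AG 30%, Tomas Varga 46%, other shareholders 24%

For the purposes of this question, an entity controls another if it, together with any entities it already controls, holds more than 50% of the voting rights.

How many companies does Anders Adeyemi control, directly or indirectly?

1

Anders holds 60% of Greywick, so Anders controls Greywick.
No other company's threshold is met.
Anders controls 1 company.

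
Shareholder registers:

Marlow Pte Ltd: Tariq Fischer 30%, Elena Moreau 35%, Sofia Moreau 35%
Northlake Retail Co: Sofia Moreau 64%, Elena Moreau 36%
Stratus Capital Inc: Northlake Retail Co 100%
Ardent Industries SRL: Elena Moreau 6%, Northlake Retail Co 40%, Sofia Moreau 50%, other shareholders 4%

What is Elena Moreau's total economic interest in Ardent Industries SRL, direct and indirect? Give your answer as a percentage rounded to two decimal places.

Elena reaches Ardent along 2 paths.
Direct stake: 6% = 6%.
Via Northlake: 36% × 40% = 14.4%.
Total: 6% + 14.4% = 20.4%.
Rounded: 20.40%.

20.40%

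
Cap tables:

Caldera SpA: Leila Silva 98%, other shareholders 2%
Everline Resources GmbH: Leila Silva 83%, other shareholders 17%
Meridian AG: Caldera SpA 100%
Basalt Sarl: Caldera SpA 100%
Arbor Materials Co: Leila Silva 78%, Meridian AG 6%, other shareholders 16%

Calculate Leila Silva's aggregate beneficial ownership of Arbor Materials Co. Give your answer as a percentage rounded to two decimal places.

Leila reaches Arbor along 2 paths.
Direct stake: 78% = 78%.
Via Caldera → Meridian: 98% × 100% × 6% = 5.88%.
Total: 78% + 5.88% = 83.88%.

83.88%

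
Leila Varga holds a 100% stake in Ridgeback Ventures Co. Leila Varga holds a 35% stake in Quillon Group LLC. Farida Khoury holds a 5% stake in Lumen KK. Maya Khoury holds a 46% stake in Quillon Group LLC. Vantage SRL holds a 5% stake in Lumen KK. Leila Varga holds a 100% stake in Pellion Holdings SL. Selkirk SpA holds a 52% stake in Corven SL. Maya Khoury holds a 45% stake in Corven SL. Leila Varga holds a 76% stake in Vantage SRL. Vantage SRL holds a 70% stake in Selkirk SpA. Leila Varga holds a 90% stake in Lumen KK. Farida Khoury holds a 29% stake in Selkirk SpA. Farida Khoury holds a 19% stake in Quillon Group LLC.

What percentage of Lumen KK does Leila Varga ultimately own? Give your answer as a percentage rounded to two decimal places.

93.80%

Leila reaches Lumen along 2 paths.
Direct stake: 90% = 90%.
Via Vantage: 76% × 5% = 3.8%.
Total: 90% + 3.8% = 93.8%.
Rounded: 93.80%.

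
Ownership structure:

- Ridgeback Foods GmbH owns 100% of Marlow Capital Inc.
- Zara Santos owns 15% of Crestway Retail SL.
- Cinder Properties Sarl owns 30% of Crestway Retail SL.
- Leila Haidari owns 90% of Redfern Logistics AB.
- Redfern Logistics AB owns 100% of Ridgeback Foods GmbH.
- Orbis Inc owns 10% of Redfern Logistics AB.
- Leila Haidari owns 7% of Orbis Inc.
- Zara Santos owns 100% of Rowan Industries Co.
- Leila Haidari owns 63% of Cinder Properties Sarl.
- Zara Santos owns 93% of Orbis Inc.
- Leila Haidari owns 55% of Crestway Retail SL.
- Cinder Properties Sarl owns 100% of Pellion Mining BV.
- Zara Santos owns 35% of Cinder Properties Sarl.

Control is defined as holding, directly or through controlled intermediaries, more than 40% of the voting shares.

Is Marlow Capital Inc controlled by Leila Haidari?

Leila holds 90% of Redfern, so Leila controls Redfern.
Redfern holds 100% of Ridgeback, so Leila controls Ridgeback.
Ridgeback holds 100% of Marlow, so Leila controls Marlow.

Yes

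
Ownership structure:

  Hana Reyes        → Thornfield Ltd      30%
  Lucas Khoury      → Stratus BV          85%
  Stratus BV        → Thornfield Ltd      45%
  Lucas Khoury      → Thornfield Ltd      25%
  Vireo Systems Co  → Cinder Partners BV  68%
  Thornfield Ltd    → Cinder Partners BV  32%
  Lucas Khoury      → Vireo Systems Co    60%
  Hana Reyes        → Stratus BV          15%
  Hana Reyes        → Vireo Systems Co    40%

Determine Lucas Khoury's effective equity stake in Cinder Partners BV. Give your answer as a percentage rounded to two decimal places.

Lucas reaches Cinder along 3 paths.
Via Vireo: 60% × 68% = 40.8%.
Via Thornfield: 25% × 32% = 8%.
Via Stratus → Thornfield: 85% × 45% × 32% = 12.24%.
Total: 40.8% + 8% + 12.24% = 61.04%.

61.04%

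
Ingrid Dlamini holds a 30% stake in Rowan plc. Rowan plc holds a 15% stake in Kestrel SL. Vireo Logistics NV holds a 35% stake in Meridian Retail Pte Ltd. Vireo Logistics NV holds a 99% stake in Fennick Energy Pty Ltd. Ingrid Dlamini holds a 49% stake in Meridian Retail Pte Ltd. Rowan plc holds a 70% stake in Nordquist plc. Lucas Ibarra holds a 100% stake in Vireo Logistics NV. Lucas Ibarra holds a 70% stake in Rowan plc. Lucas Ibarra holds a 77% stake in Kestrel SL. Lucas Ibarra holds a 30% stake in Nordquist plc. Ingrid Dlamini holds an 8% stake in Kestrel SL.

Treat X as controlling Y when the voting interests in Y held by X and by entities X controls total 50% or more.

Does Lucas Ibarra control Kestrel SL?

Lucas holds 70% of Rowan, so Lucas controls Rowan.
Rowan and Lucas together hold 15% + 77% = 92% of Kestrel, so Lucas controls Kestrel.

Yes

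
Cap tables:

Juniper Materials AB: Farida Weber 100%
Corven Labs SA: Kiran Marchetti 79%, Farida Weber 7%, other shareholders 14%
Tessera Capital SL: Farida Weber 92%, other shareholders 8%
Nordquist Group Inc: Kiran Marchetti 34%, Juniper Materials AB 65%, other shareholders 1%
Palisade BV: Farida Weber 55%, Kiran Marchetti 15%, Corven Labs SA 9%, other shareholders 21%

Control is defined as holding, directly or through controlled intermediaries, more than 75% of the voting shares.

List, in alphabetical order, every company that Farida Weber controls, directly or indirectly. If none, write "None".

Juniper Materials AB, Tessera Capital SL

Farida holds 100% of Juniper, so Farida controls Juniper.
Farida holds 92% of Tessera, so Farida controls Tessera.
No other company's threshold is met.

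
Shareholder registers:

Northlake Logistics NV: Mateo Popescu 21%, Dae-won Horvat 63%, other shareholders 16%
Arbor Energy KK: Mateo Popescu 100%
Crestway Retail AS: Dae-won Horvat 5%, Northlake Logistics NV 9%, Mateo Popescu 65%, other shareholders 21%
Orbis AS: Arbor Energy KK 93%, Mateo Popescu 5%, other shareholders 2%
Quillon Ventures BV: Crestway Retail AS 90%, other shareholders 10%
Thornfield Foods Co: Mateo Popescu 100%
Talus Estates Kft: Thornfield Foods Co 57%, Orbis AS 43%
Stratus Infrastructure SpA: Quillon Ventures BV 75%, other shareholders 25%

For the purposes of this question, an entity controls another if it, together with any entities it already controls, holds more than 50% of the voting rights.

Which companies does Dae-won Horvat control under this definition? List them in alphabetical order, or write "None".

Dae-won holds 63% of Northlake, so Dae-won controls Northlake.
No other company's threshold is met.

Northlake Logistics NV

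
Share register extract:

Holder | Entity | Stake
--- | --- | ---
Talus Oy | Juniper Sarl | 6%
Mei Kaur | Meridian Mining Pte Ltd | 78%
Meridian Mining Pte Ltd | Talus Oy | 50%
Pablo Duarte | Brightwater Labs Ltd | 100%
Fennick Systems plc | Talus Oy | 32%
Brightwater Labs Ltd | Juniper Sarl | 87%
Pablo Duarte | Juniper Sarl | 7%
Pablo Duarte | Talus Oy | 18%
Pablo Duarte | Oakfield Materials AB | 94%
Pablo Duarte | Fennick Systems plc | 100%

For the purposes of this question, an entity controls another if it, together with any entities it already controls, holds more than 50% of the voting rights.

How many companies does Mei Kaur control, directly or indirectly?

1

Mei holds 78% of Meridian, so Mei controls Meridian.
No other company's threshold is met.
Mei controls 1 company.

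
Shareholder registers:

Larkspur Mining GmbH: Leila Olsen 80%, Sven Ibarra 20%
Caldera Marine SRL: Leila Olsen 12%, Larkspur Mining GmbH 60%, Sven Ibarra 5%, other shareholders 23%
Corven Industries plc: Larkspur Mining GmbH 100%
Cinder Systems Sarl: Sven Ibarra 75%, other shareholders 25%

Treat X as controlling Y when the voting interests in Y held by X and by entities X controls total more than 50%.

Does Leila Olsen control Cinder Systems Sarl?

No

Leila holds 80% of Larkspur, so Leila controls Larkspur.
Leila and Larkspur together hold 12% + 60% = 72% of Caldera, so Leila controls Caldera.
Larkspur holds 100% of Corven, so Leila controls Corven.
Neither Leila nor any entity Leila controls holds any voting interest in Cinder.
So Leila does not control Cinder.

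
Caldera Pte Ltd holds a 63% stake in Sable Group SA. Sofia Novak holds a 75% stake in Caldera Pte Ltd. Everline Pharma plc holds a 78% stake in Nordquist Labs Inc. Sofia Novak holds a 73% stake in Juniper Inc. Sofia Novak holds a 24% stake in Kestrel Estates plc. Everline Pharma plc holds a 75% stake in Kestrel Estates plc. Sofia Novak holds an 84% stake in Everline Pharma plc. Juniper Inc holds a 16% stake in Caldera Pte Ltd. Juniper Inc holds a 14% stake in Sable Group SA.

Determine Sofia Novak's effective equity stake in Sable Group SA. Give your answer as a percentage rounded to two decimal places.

64.83%

Sofia reaches Sable along 3 paths.
Via Juniper → Caldera: 73% × 16% × 63% = 7.3584%.
Via Caldera: 75% × 63% = 47.25%.
Via Juniper: 73% × 14% = 10.22%.
Total: 7.3584% + 47.25% + 10.22% = 64.8284%.
Rounded: 64.83%.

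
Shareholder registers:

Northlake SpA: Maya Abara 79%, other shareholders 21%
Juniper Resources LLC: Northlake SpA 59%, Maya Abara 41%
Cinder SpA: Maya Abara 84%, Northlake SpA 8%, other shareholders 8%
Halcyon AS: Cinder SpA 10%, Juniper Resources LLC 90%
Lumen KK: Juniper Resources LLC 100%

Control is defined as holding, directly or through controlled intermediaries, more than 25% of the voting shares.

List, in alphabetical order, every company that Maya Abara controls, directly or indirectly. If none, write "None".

Cinder SpA, Halcyon AS, Juniper Resources LLC, Lumen KK, Northlake SpA

Maya holds 79% of Northlake, so Maya controls Northlake.
Northlake and Maya together hold 59% + 41% = 100% of Juniper, so Maya controls Juniper.
Maya and Northlake together hold 84% + 8% = 92% of Cinder, so Maya controls Cinder.
Cinder and Juniper together hold 10% + 90% = 100% of Halcyon, so Maya controls Halcyon.
Juniper holds 100% of Lumen, so Maya controls Lumen.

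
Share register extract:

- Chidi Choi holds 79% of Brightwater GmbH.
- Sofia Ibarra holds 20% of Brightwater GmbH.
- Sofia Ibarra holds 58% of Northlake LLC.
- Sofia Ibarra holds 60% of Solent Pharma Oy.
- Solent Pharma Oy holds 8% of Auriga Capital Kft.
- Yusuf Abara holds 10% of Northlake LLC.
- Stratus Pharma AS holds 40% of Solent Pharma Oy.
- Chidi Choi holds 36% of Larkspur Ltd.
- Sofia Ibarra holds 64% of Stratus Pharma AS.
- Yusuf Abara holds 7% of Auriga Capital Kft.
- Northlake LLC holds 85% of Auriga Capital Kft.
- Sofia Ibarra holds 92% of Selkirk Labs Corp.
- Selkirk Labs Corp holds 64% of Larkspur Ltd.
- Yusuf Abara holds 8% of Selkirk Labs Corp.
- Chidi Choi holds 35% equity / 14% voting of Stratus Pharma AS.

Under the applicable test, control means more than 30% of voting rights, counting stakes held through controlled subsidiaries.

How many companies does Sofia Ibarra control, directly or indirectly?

Sofia holds 92% of Selkirk, so Sofia controls Selkirk.
Sofia holds 64% of Stratus, so Sofia controls Stratus.
Sofia and Stratus together hold 60% + 40% = 100% of Solent, so Sofia controls Solent.
Sofia holds 58% of Northlake, so Sofia controls Northlake.
Selkirk holds 64% of Larkspur, so Sofia controls Larkspur.
Solent and Northlake together hold 8% + 85% = 93% of Auriga, so Sofia controls Auriga.
No other company's threshold is met.
Sofia controls 6 companies.

6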